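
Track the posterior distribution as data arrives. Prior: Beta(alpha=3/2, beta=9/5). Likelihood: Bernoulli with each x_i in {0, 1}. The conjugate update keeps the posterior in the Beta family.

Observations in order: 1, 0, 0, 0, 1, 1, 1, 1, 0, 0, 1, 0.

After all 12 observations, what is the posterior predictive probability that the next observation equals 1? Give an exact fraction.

obs 1: x=1 → posterior Beta(5/2, 9/5)
obs 2: x=0 → posterior Beta(5/2, 14/5)
obs 3: x=0 → posterior Beta(5/2, 19/5)
obs 4: x=0 → posterior Beta(5/2, 24/5)
obs 5: x=1 → posterior Beta(7/2, 24/5)
obs 6: x=1 → posterior Beta(9/2, 24/5)
obs 7: x=1 → posterior Beta(11/2, 24/5)
obs 8: x=1 → posterior Beta(13/2, 24/5)
obs 9: x=0 → posterior Beta(13/2, 29/5)
obs 10: x=0 → posterior Beta(13/2, 34/5)
obs 11: x=1 → posterior Beta(15/2, 34/5)
obs 12: x=0 → posterior Beta(15/2, 39/5)

25/51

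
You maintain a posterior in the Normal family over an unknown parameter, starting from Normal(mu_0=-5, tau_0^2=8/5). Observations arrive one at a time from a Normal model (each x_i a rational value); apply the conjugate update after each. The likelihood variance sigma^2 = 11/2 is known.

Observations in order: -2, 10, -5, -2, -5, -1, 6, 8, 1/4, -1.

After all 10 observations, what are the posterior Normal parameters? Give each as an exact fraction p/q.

mu_0=-143/215, tau_0^2=88/215

obs 1: x=-2 → posterior Normal(-307/71, 88/71)
obs 2: x=10 → posterior Normal(-49/29, 88/87)
obs 3: x=-5 → posterior Normal(-227/103, 88/103)
obs 4: x=-2 → posterior Normal(-37/17, 88/119)
obs 5: x=-5 → posterior Normal(-113/45, 88/135)
obs 6: x=-1 → posterior Normal(-355/151, 88/151)
obs 7: x=6 → posterior Normal(-259/167, 88/167)
obs 8: x=8 → posterior Normal(-131/183, 88/183)
obs 9: x=1/4 → posterior Normal(-127/199, 88/199)
obs 10: x=-1 → posterior Normal(-143/215, 88/215)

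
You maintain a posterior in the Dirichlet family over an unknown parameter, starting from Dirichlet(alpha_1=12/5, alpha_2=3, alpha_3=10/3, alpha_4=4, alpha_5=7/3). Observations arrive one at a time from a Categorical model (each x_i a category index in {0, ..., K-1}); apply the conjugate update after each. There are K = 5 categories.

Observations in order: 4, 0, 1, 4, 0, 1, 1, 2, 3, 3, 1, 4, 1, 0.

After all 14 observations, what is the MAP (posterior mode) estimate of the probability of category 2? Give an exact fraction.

50/361

obs 1: x=4 → posterior Dirichlet(12/5, 3, 10/3, 4, 10/3)
obs 2: x=0 → posterior Dirichlet(17/5, 3, 10/3, 4, 10/3)
obs 3: x=1 → posterior Dirichlet(17/5, 4, 10/3, 4, 10/3)
obs 4: x=4 → posterior Dirichlet(17/5, 4, 10/3, 4, 13/3)
obs 5: x=0 → posterior Dirichlet(22/5, 4, 10/3, 4, 13/3)
obs 6: x=1 → posterior Dirichlet(22/5, 5, 10/3, 4, 13/3)
obs 7: x=1 → posterior Dirichlet(22/5, 6, 10/3, 4, 13/3)
obs 8: x=2 → posterior Dirichlet(22/5, 6, 13/3, 4, 13/3)
obs 9: x=3 → posterior Dirichlet(22/5, 6, 13/3, 5, 13/3)
obs 10: x=3 → posterior Dirichlet(22/5, 6, 13/3, 6, 13/3)
obs 11: x=1 → posterior Dirichlet(22/5, 7, 13/3, 6, 13/3)
obs 12: x=4 → posterior Dirichlet(22/5, 7, 13/3, 6, 16/3)
obs 13: x=1 → posterior Dirichlet(22/5, 8, 13/3, 6, 16/3)
obs 14: x=0 → posterior Dirichlet(27/5, 8, 13/3, 6, 16/3)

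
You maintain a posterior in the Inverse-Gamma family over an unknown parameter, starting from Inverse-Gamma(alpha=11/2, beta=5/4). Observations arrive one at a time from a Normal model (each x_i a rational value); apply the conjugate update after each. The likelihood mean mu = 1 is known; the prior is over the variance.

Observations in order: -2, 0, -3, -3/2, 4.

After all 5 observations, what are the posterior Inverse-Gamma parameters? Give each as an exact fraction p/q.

alpha=8, beta=175/8

obs 1: x=-2 → posterior Inverse-Gamma(6, 23/4)
obs 2: x=0 → posterior Inverse-Gamma(13/2, 25/4)
obs 3: x=-3 → posterior Inverse-Gamma(7, 57/4)
obs 4: x=-3/2 → posterior Inverse-Gamma(15/2, 139/8)
obs 5: x=4 → posterior Inverse-Gamma(8, 175/8)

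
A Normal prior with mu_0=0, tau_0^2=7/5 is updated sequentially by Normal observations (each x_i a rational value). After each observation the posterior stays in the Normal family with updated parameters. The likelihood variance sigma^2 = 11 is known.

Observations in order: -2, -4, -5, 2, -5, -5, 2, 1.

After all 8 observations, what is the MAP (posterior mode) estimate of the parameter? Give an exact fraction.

-112/111

obs 1: x=-2 → posterior Normal(-7/31, 77/62)
obs 2: x=-4 → posterior Normal(-14/23, 77/69)
obs 3: x=-5 → posterior Normal(-77/76, 77/76)
obs 4: x=2 → posterior Normal(-63/83, 77/83)
obs 5: x=-5 → posterior Normal(-49/45, 77/90)
obs 6: x=-5 → posterior Normal(-133/97, 77/97)
obs 7: x=2 → posterior Normal(-119/104, 77/104)
obs 8: x=1 → posterior Normal(-112/111, 77/111)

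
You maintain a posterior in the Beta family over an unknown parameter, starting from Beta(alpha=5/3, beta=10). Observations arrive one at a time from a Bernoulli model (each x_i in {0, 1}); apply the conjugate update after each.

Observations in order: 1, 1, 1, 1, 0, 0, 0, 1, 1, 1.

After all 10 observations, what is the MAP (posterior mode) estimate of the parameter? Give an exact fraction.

obs 1: x=1 → posterior Beta(8/3, 10)
obs 2: x=1 → posterior Beta(11/3, 10)
obs 3: x=1 → posterior Beta(14/3, 10)
obs 4: x=1 → posterior Beta(17/3, 10)
obs 5: x=0 → posterior Beta(17/3, 11)
obs 6: x=0 → posterior Beta(17/3, 12)
obs 7: x=0 → posterior Beta(17/3, 13)
obs 8: x=1 → posterior Beta(20/3, 13)
obs 9: x=1 → posterior Beta(23/3, 13)
obs 10: x=1 → posterior Beta(26/3, 13)

23/59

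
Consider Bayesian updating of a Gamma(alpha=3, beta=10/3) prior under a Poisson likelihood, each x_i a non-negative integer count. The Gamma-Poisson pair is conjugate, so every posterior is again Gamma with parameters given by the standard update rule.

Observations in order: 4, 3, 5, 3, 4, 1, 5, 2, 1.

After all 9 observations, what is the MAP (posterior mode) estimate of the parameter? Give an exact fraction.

obs 1: x=4 → posterior Gamma(7, 13/3)
obs 2: x=3 → posterior Gamma(10, 16/3)
obs 3: x=5 → posterior Gamma(15, 19/3)
obs 4: x=3 → posterior Gamma(18, 22/3)
obs 5: x=4 → posterior Gamma(22, 25/3)
obs 6: x=1 → posterior Gamma(23, 28/3)
obs 7: x=5 → posterior Gamma(28, 31/3)
obs 8: x=2 → posterior Gamma(30, 34/3)
obs 9: x=1 → posterior Gamma(31, 37/3)

90/37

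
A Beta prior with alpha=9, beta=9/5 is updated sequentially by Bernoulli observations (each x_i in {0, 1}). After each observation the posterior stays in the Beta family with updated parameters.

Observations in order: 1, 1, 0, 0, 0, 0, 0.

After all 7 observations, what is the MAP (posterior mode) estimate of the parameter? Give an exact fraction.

obs 1: x=1 → posterior Beta(10, 9/5)
obs 2: x=1 → posterior Beta(11, 9/5)
obs 3: x=0 → posterior Beta(11, 14/5)
obs 4: x=0 → posterior Beta(11, 19/5)
obs 5: x=0 → posterior Beta(11, 24/5)
obs 6: x=0 → posterior Beta(11, 29/5)
obs 7: x=0 → posterior Beta(11, 34/5)

50/79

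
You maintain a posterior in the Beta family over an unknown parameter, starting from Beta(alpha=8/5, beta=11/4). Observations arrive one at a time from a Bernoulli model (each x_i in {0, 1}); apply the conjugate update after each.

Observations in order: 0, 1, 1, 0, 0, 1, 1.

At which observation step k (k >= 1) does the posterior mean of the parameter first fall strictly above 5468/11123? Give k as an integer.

k = 7

obs 1: x=0 → posterior Beta(8/5, 15/4)
obs 2: x=1 → posterior Beta(13/5, 15/4)
obs 3: x=1 → posterior Beta(18/5, 15/4)
obs 4: x=0 → posterior Beta(18/5, 19/4)
obs 5: x=0 → posterior Beta(18/5, 23/4)
obs 6: x=1 → posterior Beta(23/5, 23/4)
obs 7: x=1 → posterior Beta(28/5, 23/4)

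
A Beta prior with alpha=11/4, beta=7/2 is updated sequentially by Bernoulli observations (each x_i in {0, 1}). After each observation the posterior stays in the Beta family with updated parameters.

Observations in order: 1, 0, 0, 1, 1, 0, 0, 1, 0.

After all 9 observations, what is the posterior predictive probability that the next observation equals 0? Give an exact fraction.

34/61

obs 1: x=1 → posterior Beta(15/4, 7/2)
obs 2: x=0 → posterior Beta(15/4, 9/2)
obs 3: x=0 → posterior Beta(15/4, 11/2)
obs 4: x=1 → posterior Beta(19/4, 11/2)
obs 5: x=1 → posterior Beta(23/4, 11/2)
obs 6: x=0 → posterior Beta(23/4, 13/2)
obs 7: x=0 → posterior Beta(23/4, 15/2)
obs 8: x=1 → posterior Beta(27/4, 15/2)
obs 9: x=0 → posterior Beta(27/4, 17/2)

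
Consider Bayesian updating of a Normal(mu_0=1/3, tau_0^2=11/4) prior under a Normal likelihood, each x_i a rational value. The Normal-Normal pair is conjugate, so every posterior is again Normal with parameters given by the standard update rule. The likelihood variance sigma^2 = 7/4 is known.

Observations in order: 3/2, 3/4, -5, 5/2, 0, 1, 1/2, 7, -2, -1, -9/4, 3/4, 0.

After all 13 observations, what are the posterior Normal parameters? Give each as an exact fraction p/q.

mu_0=523/1800, tau_0^2=77/600

obs 1: x=3/2 → posterior Normal(113/108, 77/72)
obs 2: x=3/4 → posterior Normal(325/348, 77/116)
obs 3: x=-5 → posterior Normal(-67/96, 77/160)
obs 4: x=5/2 → posterior Normal(-5/612, 77/204)
obs 5: x=0 → posterior Normal(-5/744, 77/248)
obs 6: x=1 → posterior Normal(127/876, 77/292)
obs 7: x=1/2 → posterior Normal(193/1008, 11/48)
obs 8: x=7 → posterior Normal(1117/1140, 77/380)
obs 9: x=-2 → posterior Normal(853/1272, 77/424)
obs 10: x=-1 → posterior Normal(721/1404, 77/468)
obs 11: x=-9/4 → posterior Normal(53/192, 77/512)
obs 12: x=3/4 → posterior Normal(523/1668, 77/556)
obs 13: x=0 → posterior Normal(523/1800, 77/600)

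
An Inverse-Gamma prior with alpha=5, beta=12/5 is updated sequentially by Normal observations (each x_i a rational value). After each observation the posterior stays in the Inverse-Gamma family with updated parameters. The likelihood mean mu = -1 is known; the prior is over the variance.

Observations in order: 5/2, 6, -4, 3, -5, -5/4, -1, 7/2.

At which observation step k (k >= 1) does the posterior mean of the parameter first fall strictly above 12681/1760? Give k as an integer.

k = 4

obs 1: x=5/2 → posterior Inverse-Gamma(11/2, 341/40)
obs 2: x=6 → posterior Inverse-Gamma(6, 1321/40)
obs 3: x=-4 → posterior Inverse-Gamma(13/2, 1501/40)
obs 4: x=3 → posterior Inverse-Gamma(7, 1821/40)
obs 5: x=-5 → posterior Inverse-Gamma(15/2, 2141/40)
obs 6: x=-5/4 → posterior Inverse-Gamma(8, 8569/160)
obs 7: x=-1 → posterior Inverse-Gamma(17/2, 8569/160)
obs 8: x=7/2 → posterior Inverse-Gamma(9, 10189/160)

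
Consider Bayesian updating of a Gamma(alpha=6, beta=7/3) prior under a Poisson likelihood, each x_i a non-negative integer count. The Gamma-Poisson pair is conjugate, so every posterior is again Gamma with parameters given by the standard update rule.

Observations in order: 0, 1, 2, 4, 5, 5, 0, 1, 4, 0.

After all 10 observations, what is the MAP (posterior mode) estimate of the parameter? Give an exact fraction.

obs 1: x=0 → posterior Gamma(6, 10/3)
obs 2: x=1 → posterior Gamma(7, 13/3)
obs 3: x=2 → posterior Gamma(9, 16/3)
obs 4: x=4 → posterior Gamma(13, 19/3)
obs 5: x=5 → posterior Gamma(18, 22/3)
obs 6: x=5 → posterior Gamma(23, 25/3)
obs 7: x=0 → posterior Gamma(23, 28/3)
obs 8: x=1 → posterior Gamma(24, 31/3)
obs 9: x=4 → posterior Gamma(28, 34/3)
obs 10: x=0 → posterior Gamma(28, 37/3)

81/37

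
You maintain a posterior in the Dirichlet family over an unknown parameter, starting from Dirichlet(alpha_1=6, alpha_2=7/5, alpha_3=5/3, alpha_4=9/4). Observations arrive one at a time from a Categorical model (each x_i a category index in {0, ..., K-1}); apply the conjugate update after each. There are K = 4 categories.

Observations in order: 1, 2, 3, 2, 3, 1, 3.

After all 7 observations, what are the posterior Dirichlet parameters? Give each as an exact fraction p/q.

obs 1: x=1 → posterior Dirichlet(6, 12/5, 5/3, 9/4)
obs 2: x=2 → posterior Dirichlet(6, 12/5, 8/3, 9/4)
obs 3: x=3 → posterior Dirichlet(6, 12/5, 8/3, 13/4)
obs 4: x=2 → posterior Dirichlet(6, 12/5, 11/3, 13/4)
obs 5: x=3 → posterior Dirichlet(6, 12/5, 11/3, 17/4)
obs 6: x=1 → posterior Dirichlet(6, 17/5, 11/3, 17/4)
obs 7: x=3 → posterior Dirichlet(6, 17/5, 11/3, 21/4)

alpha_1=6, alpha_2=17/5, alpha_3=11/3, alpha_4=21/4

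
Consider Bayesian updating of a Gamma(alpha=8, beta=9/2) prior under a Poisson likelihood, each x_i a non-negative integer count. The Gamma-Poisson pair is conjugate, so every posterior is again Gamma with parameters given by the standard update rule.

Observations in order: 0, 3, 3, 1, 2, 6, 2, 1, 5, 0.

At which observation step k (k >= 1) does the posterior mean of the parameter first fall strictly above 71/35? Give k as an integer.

obs 1: x=0 → posterior Gamma(8, 11/2)
obs 2: x=3 → posterior Gamma(11, 13/2)
obs 3: x=3 → posterior Gamma(14, 15/2)
obs 4: x=1 → posterior Gamma(15, 17/2)
obs 5: x=2 → posterior Gamma(17, 19/2)
obs 6: x=6 → posterior Gamma(23, 21/2)
obs 7: x=2 → posterior Gamma(25, 23/2)
obs 8: x=1 → posterior Gamma(26, 25/2)
obs 9: x=5 → posterior Gamma(31, 27/2)
obs 10: x=0 → posterior Gamma(31, 29/2)

k = 6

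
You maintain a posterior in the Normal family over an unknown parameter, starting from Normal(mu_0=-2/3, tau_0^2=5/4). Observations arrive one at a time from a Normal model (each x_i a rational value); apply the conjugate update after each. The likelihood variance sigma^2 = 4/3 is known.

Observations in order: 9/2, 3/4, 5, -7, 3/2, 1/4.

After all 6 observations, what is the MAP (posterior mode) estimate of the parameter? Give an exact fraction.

193/318

obs 1: x=9/2 → posterior Normal(11/6, 20/31)
obs 2: x=3/4 → posterior Normal(817/552, 10/23)
obs 3: x=5 → posterior Normal(1717/732, 20/61)
obs 4: x=-7 → posterior Normal(457/912, 5/19)
obs 5: x=3/2 → posterior Normal(727/1092, 20/91)
obs 6: x=1/4 → posterior Normal(193/318, 10/53)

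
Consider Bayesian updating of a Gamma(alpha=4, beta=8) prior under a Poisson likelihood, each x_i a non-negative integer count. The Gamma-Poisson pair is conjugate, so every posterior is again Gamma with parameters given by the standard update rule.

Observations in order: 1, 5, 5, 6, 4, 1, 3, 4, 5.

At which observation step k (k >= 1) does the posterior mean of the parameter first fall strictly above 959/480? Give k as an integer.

k = 8

obs 1: x=1 → posterior Gamma(5, 9)
obs 2: x=5 → posterior Gamma(10, 10)
obs 3: x=5 → posterior Gamma(15, 11)
obs 4: x=6 → posterior Gamma(21, 12)
obs 5: x=4 → posterior Gamma(25, 13)
obs 6: x=1 → posterior Gamma(26, 14)
obs 7: x=3 → posterior Gamma(29, 15)
obs 8: x=4 → posterior Gamma(33, 16)
obs 9: x=5 → posterior Gamma(38, 17)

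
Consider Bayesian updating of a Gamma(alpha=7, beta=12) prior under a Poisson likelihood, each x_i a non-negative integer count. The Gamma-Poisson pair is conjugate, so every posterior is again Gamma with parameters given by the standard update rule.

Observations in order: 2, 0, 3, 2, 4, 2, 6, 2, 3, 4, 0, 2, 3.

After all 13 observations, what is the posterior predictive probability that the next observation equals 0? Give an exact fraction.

82718061255302767487140869206996285356581211090087890625/397131118389635994560666234198316439032157304558637285376

obs 1: x=2 → posterior Gamma(9, 13)
obs 2: x=0 → posterior Gamma(9, 14)
obs 3: x=3 → posterior Gamma(12, 15)
obs 4: x=2 → posterior Gamma(14, 16)
obs 5: x=4 → posterior Gamma(18, 17)
obs 6: x=2 → posterior Gamma(20, 18)
obs 7: x=6 → posterior Gamma(26, 19)
obs 8: x=2 → posterior Gamma(28, 20)
obs 9: x=3 → posterior Gamma(31, 21)
obs 10: x=4 → posterior Gamma(35, 22)
obs 11: x=0 → posterior Gamma(35, 23)
obs 12: x=2 → posterior Gamma(37, 24)
obs 13: x=3 → posterior Gamma(40, 25)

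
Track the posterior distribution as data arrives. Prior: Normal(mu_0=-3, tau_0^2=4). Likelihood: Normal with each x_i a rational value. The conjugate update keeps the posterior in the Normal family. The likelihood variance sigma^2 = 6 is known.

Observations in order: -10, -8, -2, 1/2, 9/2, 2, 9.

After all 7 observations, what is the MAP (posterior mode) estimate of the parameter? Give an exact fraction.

obs 1: x=-10 → posterior Normal(-29/5, 12/5)
obs 2: x=-8 → posterior Normal(-45/7, 12/7)
obs 3: x=-2 → posterior Normal(-49/9, 4/3)
obs 4: x=1/2 → posterior Normal(-48/11, 12/11)
obs 5: x=9/2 → posterior Normal(-3, 12/13)
obs 6: x=2 → posterior Normal(-7/3, 4/5)
obs 7: x=9 → posterior Normal(-1, 12/17)

-1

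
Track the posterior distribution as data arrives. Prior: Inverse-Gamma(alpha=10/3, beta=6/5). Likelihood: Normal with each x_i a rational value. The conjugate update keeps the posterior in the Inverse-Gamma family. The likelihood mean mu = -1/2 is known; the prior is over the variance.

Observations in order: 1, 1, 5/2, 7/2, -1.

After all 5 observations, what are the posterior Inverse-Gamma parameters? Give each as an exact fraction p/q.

obs 1: x=1 → posterior Inverse-Gamma(23/6, 93/40)
obs 2: x=1 → posterior Inverse-Gamma(13/3, 69/20)
obs 3: x=5/2 → posterior Inverse-Gamma(29/6, 159/20)
obs 4: x=7/2 → posterior Inverse-Gamma(16/3, 319/20)
obs 5: x=-1 → posterior Inverse-Gamma(35/6, 643/40)

alpha=35/6, beta=643/40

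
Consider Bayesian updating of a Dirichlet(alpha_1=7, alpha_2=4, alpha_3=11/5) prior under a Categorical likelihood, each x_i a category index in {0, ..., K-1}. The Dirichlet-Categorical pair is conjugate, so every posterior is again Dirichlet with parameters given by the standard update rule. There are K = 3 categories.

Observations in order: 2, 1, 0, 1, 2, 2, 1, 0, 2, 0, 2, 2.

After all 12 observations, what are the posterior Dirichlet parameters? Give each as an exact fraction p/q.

obs 1: x=2 → posterior Dirichlet(7, 4, 16/5)
obs 2: x=1 → posterior Dirichlet(7, 5, 16/5)
obs 3: x=0 → posterior Dirichlet(8, 5, 16/5)
obs 4: x=1 → posterior Dirichlet(8, 6, 16/5)
obs 5: x=2 → posterior Dirichlet(8, 6, 21/5)
obs 6: x=2 → posterior Dirichlet(8, 6, 26/5)
obs 7: x=1 → posterior Dirichlet(8, 7, 26/5)
obs 8: x=0 → posterior Dirichlet(9, 7, 26/5)
obs 9: x=2 → posterior Dirichlet(9, 7, 31/5)
obs 10: x=0 → posterior Dirichlet(10, 7, 31/5)
obs 11: x=2 → posterior Dirichlet(10, 7, 36/5)
obs 12: x=2 → posterior Dirichlet(10, 7, 41/5)

alpha_1=10, alpha_2=7, alpha_3=41/5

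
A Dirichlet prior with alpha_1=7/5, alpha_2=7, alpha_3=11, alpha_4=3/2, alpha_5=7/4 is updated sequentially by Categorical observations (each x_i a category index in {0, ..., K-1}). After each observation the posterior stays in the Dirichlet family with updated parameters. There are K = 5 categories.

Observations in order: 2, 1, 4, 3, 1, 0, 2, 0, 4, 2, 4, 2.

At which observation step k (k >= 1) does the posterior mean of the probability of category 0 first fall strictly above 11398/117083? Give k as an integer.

obs 1: x=2 → posterior Dirichlet(7/5, 7, 12, 3/2, 7/4)
obs 2: x=1 → posterior Dirichlet(7/5, 8, 12, 3/2, 7/4)
obs 3: x=4 → posterior Dirichlet(7/5, 8, 12, 3/2, 11/4)
obs 4: x=3 → posterior Dirichlet(7/5, 8, 12, 5/2, 11/4)
obs 5: x=1 → posterior Dirichlet(7/5, 9, 12, 5/2, 11/4)
obs 6: x=0 → posterior Dirichlet(12/5, 9, 12, 5/2, 11/4)
obs 7: x=2 → posterior Dirichlet(12/5, 9, 13, 5/2, 11/4)
obs 8: x=0 → posterior Dirichlet(17/5, 9, 13, 5/2, 11/4)
obs 9: x=4 → posterior Dirichlet(17/5, 9, 13, 5/2, 15/4)
obs 10: x=2 → posterior Dirichlet(17/5, 9, 14, 5/2, 15/4)
obs 11: x=4 → posterior Dirichlet(17/5, 9, 14, 5/2, 19/4)
obs 12: x=2 → posterior Dirichlet(17/5, 9, 15, 5/2, 19/4)

k = 8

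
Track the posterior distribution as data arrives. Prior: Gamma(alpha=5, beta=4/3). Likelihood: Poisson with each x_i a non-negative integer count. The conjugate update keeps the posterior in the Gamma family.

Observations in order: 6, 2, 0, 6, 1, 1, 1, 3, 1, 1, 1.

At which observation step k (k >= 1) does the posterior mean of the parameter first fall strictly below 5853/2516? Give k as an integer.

obs 1: x=6 → posterior Gamma(11, 7/3)
obs 2: x=2 → posterior Gamma(13, 10/3)
obs 3: x=0 → posterior Gamma(13, 13/3)
obs 4: x=6 → posterior Gamma(19, 16/3)
obs 5: x=1 → posterior Gamma(20, 19/3)
obs 6: x=1 → posterior Gamma(21, 22/3)
obs 7: x=1 → posterior Gamma(22, 25/3)
obs 8: x=3 → posterior Gamma(25, 28/3)
obs 9: x=1 → posterior Gamma(26, 31/3)
obs 10: x=1 → posterior Gamma(27, 34/3)
obs 11: x=1 → posterior Gamma(28, 37/3)

k = 11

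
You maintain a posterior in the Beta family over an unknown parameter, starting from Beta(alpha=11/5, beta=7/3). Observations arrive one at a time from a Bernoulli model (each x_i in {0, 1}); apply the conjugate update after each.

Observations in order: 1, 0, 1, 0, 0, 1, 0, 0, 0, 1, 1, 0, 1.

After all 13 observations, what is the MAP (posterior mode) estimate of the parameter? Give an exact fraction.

108/233

obs 1: x=1 → posterior Beta(16/5, 7/3)
obs 2: x=0 → posterior Beta(16/5, 10/3)
obs 3: x=1 → posterior Beta(21/5, 10/3)
obs 4: x=0 → posterior Beta(21/5, 13/3)
obs 5: x=0 → posterior Beta(21/5, 16/3)
obs 6: x=1 → posterior Beta(26/5, 16/3)
obs 7: x=0 → posterior Beta(26/5, 19/3)
obs 8: x=0 → posterior Beta(26/5, 22/3)
obs 9: x=0 → posterior Beta(26/5, 25/3)
obs 10: x=1 → posterior Beta(31/5, 25/3)
obs 11: x=1 → posterior Beta(36/5, 25/3)
obs 12: x=0 → posterior Beta(36/5, 28/3)
obs 13: x=1 → posterior Beta(41/5, 28/3)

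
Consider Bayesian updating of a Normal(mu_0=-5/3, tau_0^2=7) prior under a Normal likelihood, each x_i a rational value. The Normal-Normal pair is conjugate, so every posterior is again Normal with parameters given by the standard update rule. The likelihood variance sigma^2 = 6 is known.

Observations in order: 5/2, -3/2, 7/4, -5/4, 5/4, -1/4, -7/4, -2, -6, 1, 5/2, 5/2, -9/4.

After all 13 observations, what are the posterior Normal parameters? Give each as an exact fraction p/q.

mu_0=-69/194, tau_0^2=42/97

obs 1: x=5/2 → posterior Normal(15/26, 42/13)
obs 2: x=-3/2 → posterior Normal(-3/20, 21/10)
obs 3: x=7/4 → posterior Normal(37/108, 14/9)
obs 4: x=-5/4 → posterior Normal(1/68, 21/17)
obs 5: x=5/4 → posterior Normal(37/164, 42/41)
obs 6: x=-1/4 → posterior Normal(5/32, 7/8)
obs 7: x=-7/4 → posterior Normal(-19/220, 42/55)
obs 8: x=-2 → posterior Normal(-75/248, 21/31)
obs 9: x=-6 → posterior Normal(-81/92, 14/23)
obs 10: x=1 → posterior Normal(-215/304, 21/38)
obs 11: x=5/2 → posterior Normal(-145/332, 42/83)
obs 12: x=5/2 → posterior Normal(-5/24, 7/15)
obs 13: x=-9/4 → posterior Normal(-69/194, 42/97)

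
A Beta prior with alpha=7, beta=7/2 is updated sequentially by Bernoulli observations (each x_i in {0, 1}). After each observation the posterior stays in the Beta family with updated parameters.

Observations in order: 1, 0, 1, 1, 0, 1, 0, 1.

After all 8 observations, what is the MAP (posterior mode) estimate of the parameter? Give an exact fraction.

obs 1: x=1 → posterior Beta(8, 7/2)
obs 2: x=0 → posterior Beta(8, 9/2)
obs 3: x=1 → posterior Beta(9, 9/2)
obs 4: x=1 → posterior Beta(10, 9/2)
obs 5: x=0 → posterior Beta(10, 11/2)
obs 6: x=1 → posterior Beta(11, 11/2)
obs 7: x=0 → posterior Beta(11, 13/2)
obs 8: x=1 → posterior Beta(12, 13/2)

2/3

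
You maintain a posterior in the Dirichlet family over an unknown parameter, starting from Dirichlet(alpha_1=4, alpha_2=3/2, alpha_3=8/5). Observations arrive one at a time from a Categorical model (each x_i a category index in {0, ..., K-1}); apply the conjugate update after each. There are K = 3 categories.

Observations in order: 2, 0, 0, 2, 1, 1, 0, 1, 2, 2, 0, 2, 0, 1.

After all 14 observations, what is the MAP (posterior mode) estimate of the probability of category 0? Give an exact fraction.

80/181

obs 1: x=2 → posterior Dirichlet(4, 3/2, 13/5)
obs 2: x=0 → posterior Dirichlet(5, 3/2, 13/5)
obs 3: x=0 → posterior Dirichlet(6, 3/2, 13/5)
obs 4: x=2 → posterior Dirichlet(6, 3/2, 18/5)
obs 5: x=1 → posterior Dirichlet(6, 5/2, 18/5)
obs 6: x=1 → posterior Dirichlet(6, 7/2, 18/5)
obs 7: x=0 → posterior Dirichlet(7, 7/2, 18/5)
obs 8: x=1 → posterior Dirichlet(7, 9/2, 18/5)
obs 9: x=2 → posterior Dirichlet(7, 9/2, 23/5)
obs 10: x=2 → posterior Dirichlet(7, 9/2, 28/5)
obs 11: x=0 → posterior Dirichlet(8, 9/2, 28/5)
obs 12: x=2 → posterior Dirichlet(8, 9/2, 33/5)
obs 13: x=0 → posterior Dirichlet(9, 9/2, 33/5)
obs 14: x=1 → posterior Dirichlet(9, 11/2, 33/5)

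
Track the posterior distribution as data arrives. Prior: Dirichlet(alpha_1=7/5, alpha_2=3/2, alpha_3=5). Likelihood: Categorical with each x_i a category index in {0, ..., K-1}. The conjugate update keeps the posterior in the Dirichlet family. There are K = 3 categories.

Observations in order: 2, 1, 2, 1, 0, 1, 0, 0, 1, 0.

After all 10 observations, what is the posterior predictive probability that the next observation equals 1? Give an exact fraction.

obs 1: x=2 → posterior Dirichlet(7/5, 3/2, 6)
obs 2: x=1 → posterior Dirichlet(7/5, 5/2, 6)
obs 3: x=2 → posterior Dirichlet(7/5, 5/2, 7)
obs 4: x=1 → posterior Dirichlet(7/5, 7/2, 7)
obs 5: x=0 → posterior Dirichlet(12/5, 7/2, 7)
obs 6: x=1 → posterior Dirichlet(12/5, 9/2, 7)
obs 7: x=0 → posterior Dirichlet(17/5, 9/2, 7)
obs 8: x=0 → posterior Dirichlet(22/5, 9/2, 7)
obs 9: x=1 → posterior Dirichlet(22/5, 11/2, 7)
obs 10: x=0 → posterior Dirichlet(27/5, 11/2, 7)

55/179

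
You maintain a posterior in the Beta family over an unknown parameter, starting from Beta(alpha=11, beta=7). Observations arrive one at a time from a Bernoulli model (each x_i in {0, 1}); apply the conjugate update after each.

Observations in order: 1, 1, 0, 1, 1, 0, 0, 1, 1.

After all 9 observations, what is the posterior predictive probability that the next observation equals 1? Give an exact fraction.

17/27

obs 1: x=1 → posterior Beta(12, 7)
obs 2: x=1 → posterior Beta(13, 7)
obs 3: x=0 → posterior Beta(13, 8)
obs 4: x=1 → posterior Beta(14, 8)
obs 5: x=1 → posterior Beta(15, 8)
obs 6: x=0 → posterior Beta(15, 9)
obs 7: x=0 → posterior Beta(15, 10)
obs 8: x=1 → posterior Beta(16, 10)
obs 9: x=1 → posterior Beta(17, 10)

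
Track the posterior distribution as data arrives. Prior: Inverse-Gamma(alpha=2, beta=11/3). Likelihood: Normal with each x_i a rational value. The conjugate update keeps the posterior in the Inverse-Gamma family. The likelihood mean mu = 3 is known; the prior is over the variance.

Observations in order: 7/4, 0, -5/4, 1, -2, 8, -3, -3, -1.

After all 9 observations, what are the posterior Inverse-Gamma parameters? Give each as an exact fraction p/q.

alpha=13/2, beta=4271/48

obs 1: x=7/4 → posterior Inverse-Gamma(5/2, 427/96)
obs 2: x=0 → posterior Inverse-Gamma(3, 859/96)
obs 3: x=-5/4 → posterior Inverse-Gamma(7/2, 863/48)
obs 4: x=1 → posterior Inverse-Gamma(4, 959/48)
obs 5: x=-2 → posterior Inverse-Gamma(9/2, 1559/48)
obs 6: x=8 → posterior Inverse-Gamma(5, 2159/48)
obs 7: x=-3 → posterior Inverse-Gamma(11/2, 3023/48)
obs 8: x=-3 → posterior Inverse-Gamma(6, 3887/48)
obs 9: x=-1 → posterior Inverse-Gamma(13/2, 4271/48)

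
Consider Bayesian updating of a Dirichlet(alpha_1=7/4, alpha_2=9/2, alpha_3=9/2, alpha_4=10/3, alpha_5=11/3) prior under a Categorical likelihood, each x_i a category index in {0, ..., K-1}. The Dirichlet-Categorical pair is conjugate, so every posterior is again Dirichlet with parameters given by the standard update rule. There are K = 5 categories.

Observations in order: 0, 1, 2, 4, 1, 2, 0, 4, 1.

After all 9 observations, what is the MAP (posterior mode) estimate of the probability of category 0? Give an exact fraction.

11/87

obs 1: x=0 → posterior Dirichlet(11/4, 9/2, 9/2, 10/3, 11/3)
obs 2: x=1 → posterior Dirichlet(11/4, 11/2, 9/2, 10/3, 11/3)
obs 3: x=2 → posterior Dirichlet(11/4, 11/2, 11/2, 10/3, 11/3)
obs 4: x=4 → posterior Dirichlet(11/4, 11/2, 11/2, 10/3, 14/3)
obs 5: x=1 → posterior Dirichlet(11/4, 13/2, 11/2, 10/3, 14/3)
obs 6: x=2 → posterior Dirichlet(11/4, 13/2, 13/2, 10/3, 14/3)
obs 7: x=0 → posterior Dirichlet(15/4, 13/2, 13/2, 10/3, 14/3)
obs 8: x=4 → posterior Dirichlet(15/4, 13/2, 13/2, 10/3, 17/3)
obs 9: x=1 → posterior Dirichlet(15/4, 15/2, 13/2, 10/3, 17/3)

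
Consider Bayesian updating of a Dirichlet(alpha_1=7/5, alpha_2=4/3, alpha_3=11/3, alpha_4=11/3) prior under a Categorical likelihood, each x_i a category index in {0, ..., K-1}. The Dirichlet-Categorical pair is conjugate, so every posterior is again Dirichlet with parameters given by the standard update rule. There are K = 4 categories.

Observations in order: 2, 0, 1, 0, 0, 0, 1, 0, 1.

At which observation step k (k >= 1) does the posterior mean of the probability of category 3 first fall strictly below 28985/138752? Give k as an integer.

k = 8

obs 1: x=2 → posterior Dirichlet(7/5, 4/3, 14/3, 11/3)
obs 2: x=0 → posterior Dirichlet(12/5, 4/3, 14/3, 11/3)
obs 3: x=1 → posterior Dirichlet(12/5, 7/3, 14/3, 11/3)
obs 4: x=0 → posterior Dirichlet(17/5, 7/3, 14/3, 11/3)
obs 5: x=0 → posterior Dirichlet(22/5, 7/3, 14/3, 11/3)
obs 6: x=0 → posterior Dirichlet(27/5, 7/3, 14/3, 11/3)
obs 7: x=1 → posterior Dirichlet(27/5, 10/3, 14/3, 11/3)
obs 8: x=0 → posterior Dirichlet(32/5, 10/3, 14/3, 11/3)
obs 9: x=1 → posterior Dirichlet(32/5, 13/3, 14/3, 11/3)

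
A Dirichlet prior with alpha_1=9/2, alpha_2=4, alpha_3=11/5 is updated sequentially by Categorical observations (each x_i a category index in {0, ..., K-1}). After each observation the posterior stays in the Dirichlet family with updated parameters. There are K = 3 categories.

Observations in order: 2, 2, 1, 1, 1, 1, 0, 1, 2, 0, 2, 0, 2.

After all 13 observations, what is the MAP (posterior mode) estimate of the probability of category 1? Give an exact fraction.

obs 1: x=2 → posterior Dirichlet(9/2, 4, 16/5)
obs 2: x=2 → posterior Dirichlet(9/2, 4, 21/5)
obs 3: x=1 → posterior Dirichlet(9/2, 5, 21/5)
obs 4: x=1 → posterior Dirichlet(9/2, 6, 21/5)
obs 5: x=1 → posterior Dirichlet(9/2, 7, 21/5)
obs 6: x=1 → posterior Dirichlet(9/2, 8, 21/5)
obs 7: x=0 → posterior Dirichlet(11/2, 8, 21/5)
obs 8: x=1 → posterior Dirichlet(11/2, 9, 21/5)
obs 9: x=2 → posterior Dirichlet(11/2, 9, 26/5)
obs 10: x=0 → posterior Dirichlet(13/2, 9, 26/5)
obs 11: x=2 → posterior Dirichlet(13/2, 9, 31/5)
obs 12: x=0 → posterior Dirichlet(15/2, 9, 31/5)
obs 13: x=2 → posterior Dirichlet(15/2, 9, 36/5)

80/207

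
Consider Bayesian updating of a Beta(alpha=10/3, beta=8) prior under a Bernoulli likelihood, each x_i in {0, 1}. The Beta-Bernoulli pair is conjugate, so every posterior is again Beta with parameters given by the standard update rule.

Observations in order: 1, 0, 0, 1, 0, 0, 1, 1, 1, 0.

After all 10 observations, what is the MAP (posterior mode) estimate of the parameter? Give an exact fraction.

obs 1: x=1 → posterior Beta(13/3, 8)
obs 2: x=0 → posterior Beta(13/3, 9)
obs 3: x=0 → posterior Beta(13/3, 10)
obs 4: x=1 → posterior Beta(16/3, 10)
obs 5: x=0 → posterior Beta(16/3, 11)
obs 6: x=0 → posterior Beta(16/3, 12)
obs 7: x=1 → posterior Beta(19/3, 12)
obs 8: x=1 → posterior Beta(22/3, 12)
obs 9: x=1 → posterior Beta(25/3, 12)
obs 10: x=0 → posterior Beta(25/3, 13)

11/29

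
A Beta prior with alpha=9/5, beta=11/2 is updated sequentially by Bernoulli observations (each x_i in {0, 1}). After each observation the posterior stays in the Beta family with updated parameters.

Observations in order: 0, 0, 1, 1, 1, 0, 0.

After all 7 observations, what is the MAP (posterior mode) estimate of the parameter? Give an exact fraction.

38/123

obs 1: x=0 → posterior Beta(9/5, 13/2)
obs 2: x=0 → posterior Beta(9/5, 15/2)
obs 3: x=1 → posterior Beta(14/5, 15/2)
obs 4: x=1 → posterior Beta(19/5, 15/2)
obs 5: x=1 → posterior Beta(24/5, 15/2)
obs 6: x=0 → posterior Beta(24/5, 17/2)
obs 7: x=0 → posterior Beta(24/5, 19/2)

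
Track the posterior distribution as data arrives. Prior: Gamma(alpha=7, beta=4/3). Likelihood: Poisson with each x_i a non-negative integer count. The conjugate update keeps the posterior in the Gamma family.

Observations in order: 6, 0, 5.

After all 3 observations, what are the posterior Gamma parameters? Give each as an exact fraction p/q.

alpha=18, beta=13/3

obs 1: x=6 → posterior Gamma(13, 7/3)
obs 2: x=0 → posterior Gamma(13, 10/3)
obs 3: x=5 → posterior Gamma(18, 13/3)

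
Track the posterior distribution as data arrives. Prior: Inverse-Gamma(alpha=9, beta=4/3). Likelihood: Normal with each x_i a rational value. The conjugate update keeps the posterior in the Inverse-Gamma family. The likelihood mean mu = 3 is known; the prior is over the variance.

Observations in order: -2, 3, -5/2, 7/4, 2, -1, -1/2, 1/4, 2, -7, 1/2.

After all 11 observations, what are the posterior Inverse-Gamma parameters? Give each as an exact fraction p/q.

alpha=29/2, beta=4885/48

obs 1: x=-2 → posterior Inverse-Gamma(19/2, 83/6)
obs 2: x=3 → posterior Inverse-Gamma(10, 83/6)
obs 3: x=-5/2 → posterior Inverse-Gamma(21/2, 695/24)
obs 4: x=7/4 → posterior Inverse-Gamma(11, 2855/96)
obs 5: x=2 → posterior Inverse-Gamma(23/2, 2903/96)
obs 6: x=-1 → posterior Inverse-Gamma(12, 3671/96)
obs 7: x=-1/2 → posterior Inverse-Gamma(25/2, 4259/96)
obs 8: x=1/4 → posterior Inverse-Gamma(13, 2311/48)
obs 9: x=2 → posterior Inverse-Gamma(27/2, 2335/48)
obs 10: x=-7 → posterior Inverse-Gamma(14, 4735/48)
obs 11: x=1/2 → posterior Inverse-Gamma(29/2, 4885/48)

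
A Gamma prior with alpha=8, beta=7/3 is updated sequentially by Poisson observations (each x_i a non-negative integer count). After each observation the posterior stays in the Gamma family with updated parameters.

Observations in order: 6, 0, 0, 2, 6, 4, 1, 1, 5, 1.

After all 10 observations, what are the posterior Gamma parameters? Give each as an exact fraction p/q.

obs 1: x=6 → posterior Gamma(14, 10/3)
obs 2: x=0 → posterior Gamma(14, 13/3)
obs 3: x=0 → posterior Gamma(14, 16/3)
obs 4: x=2 → posterior Gamma(16, 19/3)
obs 5: x=6 → posterior Gamma(22, 22/3)
obs 6: x=4 → posterior Gamma(26, 25/3)
obs 7: x=1 → posterior Gamma(27, 28/3)
obs 8: x=1 → posterior Gamma(28, 31/3)
obs 9: x=5 → posterior Gamma(33, 34/3)
obs 10: x=1 → posterior Gamma(34, 37/3)

alpha=34, beta=37/3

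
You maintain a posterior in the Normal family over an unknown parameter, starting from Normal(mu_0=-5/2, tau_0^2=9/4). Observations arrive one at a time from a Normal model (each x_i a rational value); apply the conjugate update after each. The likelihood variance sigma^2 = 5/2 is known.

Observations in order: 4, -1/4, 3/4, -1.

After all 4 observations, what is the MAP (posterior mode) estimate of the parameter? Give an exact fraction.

obs 1: x=4 → posterior Normal(11/19, 45/38)
obs 2: x=-1/4 → posterior Normal(5/16, 45/56)
obs 3: x=3/4 → posterior Normal(31/74, 45/74)
obs 4: x=-1 → posterior Normal(13/92, 45/92)

13/92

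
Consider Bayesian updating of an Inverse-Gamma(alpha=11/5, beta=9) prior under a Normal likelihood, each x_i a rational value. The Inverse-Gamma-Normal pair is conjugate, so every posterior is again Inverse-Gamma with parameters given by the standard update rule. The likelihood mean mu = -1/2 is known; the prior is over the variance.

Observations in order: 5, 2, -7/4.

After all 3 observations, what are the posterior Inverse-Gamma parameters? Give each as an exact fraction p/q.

obs 1: x=5 → posterior Inverse-Gamma(27/10, 193/8)
obs 2: x=2 → posterior Inverse-Gamma(16/5, 109/4)
obs 3: x=-7/4 → posterior Inverse-Gamma(37/10, 897/32)

alpha=37/10, beta=897/32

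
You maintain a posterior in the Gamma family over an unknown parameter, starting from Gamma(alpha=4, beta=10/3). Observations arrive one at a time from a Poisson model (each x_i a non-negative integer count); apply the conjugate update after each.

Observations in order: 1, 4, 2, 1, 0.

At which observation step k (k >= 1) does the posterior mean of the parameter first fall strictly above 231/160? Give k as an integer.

k = 2

obs 1: x=1 → posterior Gamma(5, 13/3)
obs 2: x=4 → posterior Gamma(9, 16/3)
obs 3: x=2 → posterior Gamma(11, 19/3)
obs 4: x=1 → posterior Gamma(12, 22/3)
obs 5: x=0 → posterior Gamma(12, 25/3)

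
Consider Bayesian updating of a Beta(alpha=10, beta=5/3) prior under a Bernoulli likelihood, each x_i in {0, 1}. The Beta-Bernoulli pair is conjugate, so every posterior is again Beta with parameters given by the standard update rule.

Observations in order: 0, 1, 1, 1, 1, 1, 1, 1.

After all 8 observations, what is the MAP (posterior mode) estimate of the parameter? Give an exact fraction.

obs 1: x=0 → posterior Beta(10, 8/3)
obs 2: x=1 → posterior Beta(11, 8/3)
obs 3: x=1 → posterior Beta(12, 8/3)
obs 4: x=1 → posterior Beta(13, 8/3)
obs 5: x=1 → posterior Beta(14, 8/3)
obs 6: x=1 → posterior Beta(15, 8/3)
obs 7: x=1 → posterior Beta(16, 8/3)
obs 8: x=1 → posterior Beta(17, 8/3)

48/53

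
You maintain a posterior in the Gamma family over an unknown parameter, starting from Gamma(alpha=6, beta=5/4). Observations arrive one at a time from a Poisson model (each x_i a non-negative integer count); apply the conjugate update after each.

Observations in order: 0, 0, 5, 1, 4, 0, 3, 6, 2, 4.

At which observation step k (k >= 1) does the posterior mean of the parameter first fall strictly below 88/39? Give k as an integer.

obs 1: x=0 → posterior Gamma(6, 9/4)
obs 2: x=0 → posterior Gamma(6, 13/4)
obs 3: x=5 → posterior Gamma(11, 17/4)
obs 4: x=1 → posterior Gamma(12, 21/4)
obs 5: x=4 → posterior Gamma(16, 25/4)
obs 6: x=0 → posterior Gamma(16, 29/4)
obs 7: x=3 → posterior Gamma(19, 33/4)
obs 8: x=6 → posterior Gamma(25, 37/4)
obs 9: x=2 → posterior Gamma(27, 41/4)
obs 10: x=4 → posterior Gamma(31, 45/4)

k = 2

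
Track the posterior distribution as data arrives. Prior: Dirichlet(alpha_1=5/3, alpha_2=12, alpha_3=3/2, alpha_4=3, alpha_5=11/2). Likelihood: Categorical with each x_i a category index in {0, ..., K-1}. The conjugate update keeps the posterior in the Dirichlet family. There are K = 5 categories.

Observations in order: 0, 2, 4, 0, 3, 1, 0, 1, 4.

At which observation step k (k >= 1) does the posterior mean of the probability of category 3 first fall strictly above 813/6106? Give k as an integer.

obs 1: x=0 → posterior Dirichlet(8/3, 12, 3/2, 3, 11/2)
obs 2: x=2 → posterior Dirichlet(8/3, 12, 5/2, 3, 11/2)
obs 3: x=4 → posterior Dirichlet(8/3, 12, 5/2, 3, 13/2)
obs 4: x=0 → posterior Dirichlet(11/3, 12, 5/2, 3, 13/2)
obs 5: x=3 → posterior Dirichlet(11/3, 12, 5/2, 4, 13/2)
obs 6: x=1 → posterior Dirichlet(11/3, 13, 5/2, 4, 13/2)
obs 7: x=0 → posterior Dirichlet(14/3, 13, 5/2, 4, 13/2)
obs 8: x=1 → posterior Dirichlet(14/3, 14, 5/2, 4, 13/2)
obs 9: x=4 → posterior Dirichlet(14/3, 14, 5/2, 4, 15/2)

k = 5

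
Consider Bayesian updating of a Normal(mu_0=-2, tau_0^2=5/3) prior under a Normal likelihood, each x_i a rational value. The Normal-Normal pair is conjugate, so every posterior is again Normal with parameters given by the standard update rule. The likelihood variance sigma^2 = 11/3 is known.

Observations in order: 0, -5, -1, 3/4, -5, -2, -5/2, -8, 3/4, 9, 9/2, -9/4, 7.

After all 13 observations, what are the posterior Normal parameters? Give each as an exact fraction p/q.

obs 1: x=0 → posterior Normal(-11/8, 55/48)
obs 2: x=-5 → posterior Normal(-47/21, 55/63)
obs 3: x=-1 → posterior Normal(-2, 55/78)
obs 4: x=3/4 → posterior Normal(-193/124, 55/93)
obs 5: x=-5 → posterior Normal(-293/144, 55/108)
obs 6: x=-2 → posterior Normal(-333/164, 55/123)
obs 7: x=-5/2 → posterior Normal(-383/184, 55/138)
obs 8: x=-8 → posterior Normal(-181/68, 55/153)
obs 9: x=3/4 → posterior Normal(-33/14, 55/168)
obs 10: x=9 → posterior Normal(-87/61, 55/183)
obs 11: x=9/2 → posterior Normal(-43/44, 5/18)
obs 12: x=-9/4 → posterior Normal(-303/284, 55/213)
obs 13: x=7 → posterior Normal(-163/304, 55/228)

mu_0=-163/304, tau_0^2=55/228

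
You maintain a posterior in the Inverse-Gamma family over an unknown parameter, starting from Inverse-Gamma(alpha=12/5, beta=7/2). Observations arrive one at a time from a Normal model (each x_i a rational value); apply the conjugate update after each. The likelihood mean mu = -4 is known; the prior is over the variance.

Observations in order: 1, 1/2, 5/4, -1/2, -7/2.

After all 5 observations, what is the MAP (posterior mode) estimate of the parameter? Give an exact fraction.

7385/944

obs 1: x=1 → posterior Inverse-Gamma(29/10, 16)
obs 2: x=1/2 → posterior Inverse-Gamma(17/5, 209/8)
obs 3: x=5/4 → posterior Inverse-Gamma(39/10, 1277/32)
obs 4: x=-1/2 → posterior Inverse-Gamma(22/5, 1473/32)
obs 5: x=-7/2 → posterior Inverse-Gamma(49/10, 1477/32)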